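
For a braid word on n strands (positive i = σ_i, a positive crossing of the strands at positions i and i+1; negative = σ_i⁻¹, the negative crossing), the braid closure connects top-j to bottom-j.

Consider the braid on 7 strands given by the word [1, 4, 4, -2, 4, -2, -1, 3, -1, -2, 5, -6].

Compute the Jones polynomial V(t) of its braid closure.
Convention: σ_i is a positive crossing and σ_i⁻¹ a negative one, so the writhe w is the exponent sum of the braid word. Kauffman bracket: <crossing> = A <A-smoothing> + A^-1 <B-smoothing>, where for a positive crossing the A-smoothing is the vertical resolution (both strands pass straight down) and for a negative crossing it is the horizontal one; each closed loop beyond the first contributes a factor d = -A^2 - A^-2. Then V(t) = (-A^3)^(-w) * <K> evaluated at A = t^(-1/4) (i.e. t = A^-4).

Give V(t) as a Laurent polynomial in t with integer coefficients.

The presented braid s1 s4 s4 s2^-1 s4 s2^-1 s1^-1 s3 s1^-1 s2^-1 s5 s6^-1 on 7 strands reduces by inverse Markov moves (closure unchanged at each step):
  Destabilize: the word has the form β·s6^-1 where s6^-1 occurs only as the final letter (β ∈ B_6); drop it and the last strand → 6 strands.
  Destabilize: the word has the form β·s5 where s5 occurs only as the final letter (β ∈ B_5); drop it and the last strand → 5 strands.
Reduced to β = s1 s4 s4 s2^-1 s4 s2^-1 s1^-1 s3 s1^-1 s2^-1 on 5 strands, 10 crossings.
Compute on β:
Braid: s1 s4 s4 s2^-1 s4 s2^-1 s1^-1 s3 s1^-1 s2^-1 on 5 strands, 10 crossings.
Writhe w = (#positive) - (#negative) = 5 - 5 = 0.
Computing the Kauffman bracket via state sum. There are 2^10 = 1024 states.
For each crossing: s=0 is the vertical smoothing, s=1 horizontal. Crossing k contributes A^(sign_k * (1 - 2*s_k)); loop factor d = -A^2 - A^-2.
Tabulate the states by total A-exponent and number of loops L (A-exp: L × count):
  A^10: L=6 ×1
  A^8: L=5 ×10
  A^6: L=4 ×40, L=6 ×5
  A^4: L=3 ×80, L=5 ×39, L=7 ×1
  A^2: L=2 ×79, L=4 ×117, L=6 ×14
  A^0: L=1 ×30, L=3 ×158, L=5 ×62, L=7 ×2
  A^-2: L=2 ×84, L=4 ×111, L=6 ×15
  A^-4: L=1 ×9, L=3 ×74, L=5 ×36, L=7 ×1
  A^-6: L=2 ×12, L=4 ×29, L=6 ×4
  A^-8: L=3 ×6, L=5 ×4
  A^-10: L=4 ×1
Each group contributes A^e * Σ count * d^(L-1):
Powers of d = -A^2 - A^-2: d^2 = A^4 + 2 + A^-4; d^3 = -A^6 - 3*A^2 - 3*A^-2 - A^-6; d^4 = A^8 + 4*A^4 + 6 + 4*A^-4 + A^-8; d^5 = -A^10 - 5*A^6 - 10*A^2 - 10*A^-2 - 5*A^-6 - A^-10; d^6 = A^12 + 6*A^8 + 15*A^4 + 20 + 15*A^-4 + 6*A^-8 + A^-12.
  A^10 * (d^5) = -A^20 - 5*A^16 - 10*A^12 - 10*A^8 - 5*A^4 - 1
  A^8 * (10*d^4) = 10*A^16 + 40*A^12 + 60*A^8 + 40*A^4 + 10
  A^6 * (40*d^3 + 5*d^5) = -5*A^16 - 65*A^12 - 170*A^8 - 170*A^4 - 65 - 5*A^-4
  A^4 * (80*d^2 + 39*d^4 + d^6) = A^16 + 45*A^12 + 251*A^8 + 414*A^4 + 251 + 45*A^-4 + A^-8
  A^2 * (79*d + 117*d^3 + 14*d^5) = -14*A^12 - 187*A^8 - 570*A^4 - 570 - 187*A^-4 - 14*A^-8
  A^0 * (30 + 158*d^2 + 62*d^4 + 2*d^6) = 2*A^12 + 74*A^8 + 436*A^4 + 758 + 436*A^-4 + 74*A^-8 + 2*A^-12
  A^-2 * (84*d + 111*d^3 + 15*d^5) = -15*A^8 - 186*A^4 - 567 - 567*A^-4 - 186*A^-8 - 15*A^-12
  A^-4 * (9 + 74*d^2 + 36*d^4 + d^6) = A^8 + 42*A^4 + 233 + 393*A^-4 + 233*A^-8 + 42*A^-12 + A^-16
  A^-6 * (12*d + 29*d^3 + 4*d^5) = -4*A^4 - 49 - 139*A^-4 - 139*A^-8 - 49*A^-12 - 4*A^-16
  A^-8 * (6*d^2 + 4*d^4) = 4 + 22*A^-4 + 36*A^-8 + 22*A^-12 + 4*A^-16
  A^-10 * (d^3) = -A^-4 - 3*A^-8 - 3*A^-12 - A^-16
Summing the groups: <K> = -A^20 + A^16 - 2*A^12 + 4*A^8 - 3*A^4 + 4 - 3*A^-4 + 2*A^-8 - A^-12
Normalise by the writhe: (-A^3)^(-w) = (-A^3)^(0) = 1, so f(A) = 1 * <K> = -A^20 + A^16 - 2*A^12 + 4*A^8 - 3*A^4 + 4 - 3*A^-4 + 2*A^-8 - A^-12.
Substitute A = t^(-1/4), i.e. A^e → t^(-e/4): V(t) = -t^3 + 2*t^2 - 3*t + 4 - 3*t^-1 + 4*t^-2 - 2*t^-3 + t^-4 - t^-5

Answer: -t^3 + 2*t^2 - 3*t + 4 - 3*t^-1 + 4*t^-2 - 2*t^-3 + t^-4 - t^-5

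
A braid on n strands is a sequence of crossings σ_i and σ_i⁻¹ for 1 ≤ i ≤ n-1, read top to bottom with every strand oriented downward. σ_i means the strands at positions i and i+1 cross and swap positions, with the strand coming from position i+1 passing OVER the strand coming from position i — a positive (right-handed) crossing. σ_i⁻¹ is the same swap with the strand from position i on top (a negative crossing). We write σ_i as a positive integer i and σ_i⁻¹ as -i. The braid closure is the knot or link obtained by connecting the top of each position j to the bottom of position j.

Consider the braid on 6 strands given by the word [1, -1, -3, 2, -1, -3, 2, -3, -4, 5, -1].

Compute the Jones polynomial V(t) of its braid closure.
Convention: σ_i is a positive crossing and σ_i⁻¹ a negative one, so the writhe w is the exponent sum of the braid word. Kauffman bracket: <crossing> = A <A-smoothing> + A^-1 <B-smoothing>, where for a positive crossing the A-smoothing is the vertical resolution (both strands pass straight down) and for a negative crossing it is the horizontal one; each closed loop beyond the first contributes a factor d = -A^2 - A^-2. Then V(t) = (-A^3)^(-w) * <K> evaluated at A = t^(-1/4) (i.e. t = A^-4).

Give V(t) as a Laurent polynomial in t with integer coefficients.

The presented braid s1 s1^-1 s3^-1 s2 s1^-1 s3^-1 s2 s3^-1 s4^-1 s5 s1^-1 on 6 strands reduces by inverse Markov moves (closure unchanged at each step):
  Deconjugate: the word is γ·β·γ⁻¹ with γ = s1 (prefix) and γ⁻¹ = s1^-1 (suffix); strip both.
  Destabilize: the word has the form β·s5 where s5 occurs only as the final letter (β ∈ B_5); drop it and the last strand → 5 strands.
  Destabilize: the word has the form β·s4^-1 where s4^-1 occurs only as the final letter (β ∈ B_4); drop it and the last strand → 4 strands.
Reduced to β = s1^-1 s3^-1 s2 s1^-1 s3^-1 s2 s3^-1 on 4 strands, 7 crossings.
Compute on β:
Braid: s1^-1 s3^-1 s2 s1^-1 s3^-1 s2 s3^-1 on 4 strands, 7 crossings.
Writhe w = (#positive) - (#negative) = 2 - 5 = -3.
Enumerate smoothing states for the bracket polynomial. There are 2^7 = 128 states.
Each crossing splits two ways (0=vertical, 1=horizontal). The state's weight is A^(#A-smoothings - #B-smoothings) * d^(loops - 1).
Tabulate the states by total A-exponent and number of loops L (A-exp: L × count):
  A^7: L=5 ×1
  A^5: L=4 ×7
  A^3: L=3 ×20, L=5 ×1
  A^1: L=2 ×29, L=4 ×6
  A^-1: L=1 ×19, L=3 ×16
  A^-3: L=2 ×19, L=4 ×2
  A^-5: L=3 ×7
  A^-7: L=4 ×1
Each group contributes A^e * Σ count * d^(L-1):
Powers of d = -A^2 - A^-2: d^2 = A^4 + 2 + A^-4; d^3 = -A^6 - 3*A^2 - 3*A^-2 - A^-6; d^4 = A^8 + 4*A^4 + 6 + 4*A^-4 + A^-8.
  A^7 * (d^4) = A^15 + 4*A^11 + 6*A^7 + 4*A^3 + A^-1
  A^5 * (7*d^3) = -7*A^11 - 21*A^7 - 21*A^3 - 7*A^-1
  A^3 * (20*d^2 + d^4) = A^11 + 24*A^7 + 46*A^3 + 24*A^-1 + A^-5
  A^1 * (29*d + 6*d^3) = -6*A^7 - 47*A^3 - 47*A^-1 - 6*A^-5
  A^-1 * (19 + 16*d^2) = 16*A^3 + 51*A^-1 + 16*A^-5
  A^-3 * (19*d + 2*d^3) = -2*A^3 - 25*A^-1 - 25*A^-5 - 2*A^-9
  A^-5 * (7*d^2) = 7*A^-1 + 14*A^-5 + 7*A^-9
  A^-7 * (d^3) = -A^-1 - 3*A^-5 - 3*A^-9 - A^-13
Summing the groups: <K> = A^15 - 2*A^11 + 3*A^7 - 4*A^3 + 3*A^-1 - 3*A^-5 + 2*A^-9 - A^-13
Normalise by the writhe: (-A^3)^(-w) = (-A^3)^(3) = -A^9, so f(A) = -A^9 * <K> = -A^24 + 2*A^20 - 3*A^16 + 4*A^12 - 3*A^8 + 3*A^4 - 2 + A^-4.
Substitute A = t^(-1/4), i.e. A^e → t^(-e/4): V(t) = t - 2 + 3*t^-1 - 3*t^-2 + 4*t^-3 - 3*t^-4 + 2*t^-5 - t^-6

Answer: t - 2 + 3*t^-1 - 3*t^-2 + 4*t^-3 - 3*t^-4 + 2*t^-5 - t^-6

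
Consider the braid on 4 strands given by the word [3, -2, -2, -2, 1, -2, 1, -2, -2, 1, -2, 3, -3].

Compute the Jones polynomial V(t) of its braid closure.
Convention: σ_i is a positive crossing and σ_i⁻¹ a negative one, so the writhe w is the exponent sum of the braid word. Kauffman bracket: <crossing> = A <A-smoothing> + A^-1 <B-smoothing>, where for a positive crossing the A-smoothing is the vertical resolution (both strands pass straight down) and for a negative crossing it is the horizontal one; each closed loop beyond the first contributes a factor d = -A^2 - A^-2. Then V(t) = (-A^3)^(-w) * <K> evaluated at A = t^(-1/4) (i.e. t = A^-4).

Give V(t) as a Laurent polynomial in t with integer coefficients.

The presented braid s3 s2^-1 s2^-1 s2^-1 s1 s2^-1 s1 s2^-1 s2^-1 s1 s2^-1 s3 s3^-1 on 4 strands reduces by inverse Markov moves (closure unchanged at each step):
  Deconjugate: the word is γ·β·γ⁻¹ with γ = s3 (prefix) and γ⁻¹ = s3^-1 (suffix); strip both.
  Destabilize: the word has the form β·s3 where s3 occurs only as the final letter (β ∈ B_3); drop it and the last strand → 3 strands.
Reduced to β = s2^-1 s2^-1 s2^-1 s1 s2^-1 s1 s2^-1 s2^-1 s1 s2^-1 on 3 strands, 10 crossings.
Compute on β:
Braid: s2^-1 s2^-1 s2^-1 s1 s2^-1 s1 s2^-1 s2^-1 s1 s2^-1 on 3 strands, 10 crossings.
Writhe w = (#positive) - (#negative) = 3 - 7 = -4.
State-sum expansion of <K>. There are 2^10 = 1024 states.
Smooth each crossing (0=||, 1=⌣⌢); contribution A^(Σ sign_k(1-2s_k)) * d^(L-1).
Tabulate the states by total A-exponent and number of loops L (A-exp: L × count):
  A^10: L=8 ×1
  A^8: L=7 ×10
  A^6: L=6 ×45
  A^4: L=5 ×119, L=7 ×1
  A^2: L=4 ×202, L=6 ×8
  A^0: L=3 ×224, L=5 ×28
  A^-2: L=2 ×156, L=4 ×53, L=6 ×1
  A^-4: L=1 ×57, L=3 ×59, L=5 ×4
  A^-6: L=2 ×38, L=4 ×7
  A^-8: L=3 ×10
  A^-10: L=4 ×1
Each group contributes A^e * Σ count * d^(L-1):
Powers of d = -A^2 - A^-2: d^2 = A^4 + 2 + A^-4; d^3 = -A^6 - 3*A^2 - 3*A^-2 - A^-6; d^4 = A^8 + 4*A^4 + 6 + 4*A^-4 + A^-8; d^5 = -A^10 - 5*A^6 - 10*A^2 - 10*A^-2 - 5*A^-6 - A^-10; d^6 = A^12 + 6*A^8 + 15*A^4 + 20 + 15*A^-4 + 6*A^-8 + A^-12; d^7 = -A^14 - 7*A^10 - 21*A^6 - 35*A^2 - 35*A^-2 - 21*A^-6 - 7*A^-10 - A^-14.
  A^10 * (d^7) = -A^24 - 7*A^20 - 21*A^16 - 35*A^12 - 35*A^8 - 21*A^4 - 7 - A^-4
  A^8 * (10*d^6) = 10*A^20 + 60*A^16 + 150*A^12 + 200*A^8 + 150*A^4 + 60 + 10*A^-4
  A^6 * (45*d^5) = -45*A^16 - 225*A^12 - 450*A^8 - 450*A^4 - 225 - 45*A^-4
  A^4 * (119*d^4 + d^6) = A^16 + 125*A^12 + 491*A^8 + 734*A^4 + 491 + 125*A^-4 + A^-8
  A^2 * (202*d^3 + 8*d^5) = -8*A^12 - 242*A^8 - 686*A^4 - 686 - 242*A^-4 - 8*A^-8
  A^0 * (224*d^2 + 28*d^4) = 28*A^8 + 336*A^4 + 616 + 336*A^-4 + 28*A^-8
  A^-2 * (156*d + 53*d^3 + d^5) = -A^8 - 58*A^4 - 325 - 325*A^-4 - 58*A^-8 - A^-12
  A^-4 * (57 + 59*d^2 + 4*d^4) = 4*A^4 + 75 + 199*A^-4 + 75*A^-8 + 4*A^-12
  A^-6 * (38*d + 7*d^3) = -7 - 59*A^-4 - 59*A^-8 - 7*A^-12
  A^-8 * (10*d^2) = 10*A^-4 + 20*A^-8 + 10*A^-12
  A^-10 * (d^3) = -A^-4 - 3*A^-8 - 3*A^-12 - A^-16
Summing the groups: <K> = -A^24 + 3*A^20 - 5*A^16 + 7*A^12 - 9*A^8 + 9*A^4 - 8 + 7*A^-4 - 4*A^-8 + 3*A^-12 - A^-16
Normalise by the writhe: (-A^3)^(-w) = (-A^3)^(4) = A^12, so f(A) = A^12 * <K> = -A^36 + 3*A^32 - 5*A^28 + 7*A^24 - 9*A^20 + 9*A^16 - 8*A^12 + 7*A^8 - 4*A^4 + 3 - A^-4.
Substitute A = t^(-1/4), i.e. A^e → t^(-e/4): V(t) = -t + 3 - 4*t^-1 + 7*t^-2 - 8*t^-3 + 9*t^-4 - 9*t^-5 + 7*t^-6 - 5*t^-7 + 3*t^-8 - t^-9

Answer: -t + 3 - 4*t^-1 + 7*t^-2 - 8*t^-3 + 9*t^-4 - 9*t^-5 + 7*t^-6 - 5*t^-7 + 3*t^-8 - t^-9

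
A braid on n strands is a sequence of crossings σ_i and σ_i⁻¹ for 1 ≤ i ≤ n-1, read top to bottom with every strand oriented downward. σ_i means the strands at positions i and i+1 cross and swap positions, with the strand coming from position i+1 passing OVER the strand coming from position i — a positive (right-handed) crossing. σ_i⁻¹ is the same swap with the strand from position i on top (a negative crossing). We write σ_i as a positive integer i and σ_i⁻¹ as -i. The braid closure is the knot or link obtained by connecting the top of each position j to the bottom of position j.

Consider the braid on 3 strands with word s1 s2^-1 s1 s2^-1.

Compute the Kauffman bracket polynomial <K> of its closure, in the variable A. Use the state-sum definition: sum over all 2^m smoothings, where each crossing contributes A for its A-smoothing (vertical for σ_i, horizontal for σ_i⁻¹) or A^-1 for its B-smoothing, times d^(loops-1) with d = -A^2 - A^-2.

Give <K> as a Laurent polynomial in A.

A^8 - A^4 + 1 - A^-4 + A^-8

Derivation:
Braid: s1 s2^-1 s1 s2^-1 on 3 strands, 4 crossings.
Writhe w = (#positive) - (#negative) = 2 - 2 = 0.
Computing the Kauffman bracket via state sum. There are 2^4 = 16 states.
Smooth each crossing (0=||, 1=⌣⌢); contribution A^(Σ sign_k(1-2s_k)) * d^(L-1).
  state 0000: A-exp=+0, loops=3, term = A^0 * d^2
  state 0001: A-exp=+2, loops=2, term = A^2 * d^1
  state 0010: A-exp=-2, loops=2, term = A^-2 * d^1
  state 0011: A-exp=+0, loops=1, term = A^0 * d^0
  state 0100: A-exp=+2, loops=2, term = A^2 * d^1
  state 0101: A-exp=+4, loops=3, term = A^4 * d^2
  state 0110: A-exp=+0, loops=1, term = A^0 * d^0
  state 0111: A-exp=+2, loops=2, term = A^2 * d^1
  state 1000: A-exp=-2, loops=2, term = A^-2 * d^1
  state 1001: A-exp=+0, loops=1, term = A^0 * d^0
  state 1010: A-exp=-4, loops=3, term = A^-4 * d^2
  state 1011: A-exp=-2, loops=2, term = A^-2 * d^1
  state 1100: A-exp=+0, loops=1, term = A^0 * d^0
  state 1101: A-exp=+2, loops=2, term = A^2 * d^1
  state 1110: A-exp=-2, loops=2, term = A^-2 * d^1
  state 1111: A-exp=+0, loops=1, term = A^0 * d^0
Collect the terms by A-exponent (count of states per loop number):
Powers of d = -A^2 - A^-2: d^2 = A^4 + 2 + A^-4.
  A^4 * (d^2) = A^8 + 2*A^4 + 1
  A^2 * (4*d) = -4*A^4 - 4
  A^0 * (5 + d^2) = A^4 + 7 + A^-4
  A^-2 * (4*d) = -4 - 4*A^-4
  A^-4 * (d^2) = 1 + 2*A^-4 + A^-8
Summing the groups: <K> = A^8 - A^4 + 1 - A^-4 + A^-8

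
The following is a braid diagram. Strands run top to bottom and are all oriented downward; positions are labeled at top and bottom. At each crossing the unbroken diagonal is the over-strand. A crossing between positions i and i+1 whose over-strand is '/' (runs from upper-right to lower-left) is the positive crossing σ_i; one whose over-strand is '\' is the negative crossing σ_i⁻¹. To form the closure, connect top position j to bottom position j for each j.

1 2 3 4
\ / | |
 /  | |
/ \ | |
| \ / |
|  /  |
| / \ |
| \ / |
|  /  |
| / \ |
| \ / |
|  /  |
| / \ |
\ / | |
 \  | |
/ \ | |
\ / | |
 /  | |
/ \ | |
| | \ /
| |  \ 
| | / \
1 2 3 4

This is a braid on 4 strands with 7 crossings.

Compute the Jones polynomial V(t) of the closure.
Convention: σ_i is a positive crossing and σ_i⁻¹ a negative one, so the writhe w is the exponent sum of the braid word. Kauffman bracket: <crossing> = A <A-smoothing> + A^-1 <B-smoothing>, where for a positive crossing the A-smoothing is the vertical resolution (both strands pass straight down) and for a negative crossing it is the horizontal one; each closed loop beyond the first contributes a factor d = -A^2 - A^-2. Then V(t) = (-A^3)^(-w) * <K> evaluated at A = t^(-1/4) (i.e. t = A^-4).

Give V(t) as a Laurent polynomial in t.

-t^4 + t^3 + t

Derivation:
Reading the diagram top to bottom ('/'-over between positions i,i+1 = s_i, '\'-over = s_i^-1): braid word = s1 s2 s2 s2 s1^-1 s1 s3^-1.
The presented braid s1 s2 s2 s2 s1^-1 s1 s3^-1 on 4 strands reduces by inverse Markov moves (closure unchanged at each step):
  Destabilize: the word has the form β·s3^-1 where s3^-1 occurs only as the final letter (β ∈ B_3); drop it and the last strand → 3 strands.
Reduced to β = s1 s2 s2 s2 s1^-1 s1 on 3 strands, 6 crossings.
Compute on β:
First cancel adjacent σ_i σ_i⁻¹ pairs (Reidemeister II — same braid, same closure): s1 s2 s2 s2 s1^-1 s1 → s1 s2 s2 s2.
Braid: s1 s2 s2 s2 on 3 strands, 4 crossings.
Writhe w = (#positive) - (#negative) = 4 - 0 = 4.
Enumerate smoothing states for the bracket polynomial. There are 2^4 = 16 states.
Each crossing splits two ways (0=vertical, 1=horizontal). The state's weight is A^(#A-smoothings - #B-smoothings) * d^(loops - 1).
  state 0000: A-exp=+4, loops=3, term = A^4 * d^2
  state 0001: A-exp=+2, loops=2, term = A^2 * d^1
  state 0010: A-exp=+2, loops=2, term = A^2 * d^1
  state 0011: A-exp=+0, loops=3, term = A^0 * d^2
  state 0100: A-exp=+2, loops=2, term = A^2 * d^1
  state 0101: A-exp=+0, loops=3, term = A^0 * d^2
  state 0110: A-exp=+0, loops=3, term = A^0 * d^2
  state 0111: A-exp=-2, loops=4, term = A^-2 * d^3
  state 1000: A-exp=+2, loops=2, term = A^2 * d^1
  state 1001: A-exp=+0, loops=1, term = A^0 * d^0
  state 1010: A-exp=+0, loops=1, term = A^0 * d^0
  state 1011: A-exp=-2, loops=2, term = A^-2 * d^1
  state 1100: A-exp=+0, loops=1, term = A^0 * d^0
  state 1101: A-exp=-2, loops=2, term = A^-2 * d^1
  state 1110: A-exp=-2, loops=2, term = A^-2 * d^1
  state 1111: A-exp=-4, loops=3, term = A^-4 * d^2
Collect the terms by A-exponent (count of states per loop number):
Powers of d = -A^2 - A^-2: d^2 = A^4 + 2 + A^-4; d^3 = -A^6 - 3*A^2 - 3*A^-2 - A^-6.
  A^4 * (d^2) = A^8 + 2*A^4 + 1
  A^2 * (4*d) = -4*A^4 - 4
  A^0 * (3 + 3*d^2) = 3*A^4 + 9 + 3*A^-4
  A^-2 * (3*d + d^3) = -A^4 - 6 - 6*A^-4 - A^-8
  A^-4 * (d^2) = 1 + 2*A^-4 + A^-8
Summing the groups: <K> = A^8 + 1 - A^-4
Normalise by the writhe: (-A^3)^(-w) = (-A^3)^(-4) = A^-12, so f(A) = A^-12 * <K> = A^-4 + A^-12 - A^-16.
Substitute A = t^(-1/4), i.e. A^e → t^(-e/4): V(t) = -t^4 + t^3 + t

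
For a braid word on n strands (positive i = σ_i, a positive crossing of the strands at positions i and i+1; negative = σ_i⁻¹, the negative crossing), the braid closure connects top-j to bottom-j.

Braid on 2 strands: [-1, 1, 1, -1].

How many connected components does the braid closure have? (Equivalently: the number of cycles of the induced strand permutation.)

Track the strand permutation on 2 strands, starting from identity.
  step 1: s1^-1 swaps positions 1,2 -> [2 1]
  step 2: s1 swaps positions 1,2 -> [1 2]
  step 3: s1 swaps positions 1,2 -> [2 1]
  step 4: s1^-1 swaps positions 1,2 -> [1 2]
Final permutation (position -> original strand): [1 2]
Closure components = cycle count of this permutation = 2.

Answer: 2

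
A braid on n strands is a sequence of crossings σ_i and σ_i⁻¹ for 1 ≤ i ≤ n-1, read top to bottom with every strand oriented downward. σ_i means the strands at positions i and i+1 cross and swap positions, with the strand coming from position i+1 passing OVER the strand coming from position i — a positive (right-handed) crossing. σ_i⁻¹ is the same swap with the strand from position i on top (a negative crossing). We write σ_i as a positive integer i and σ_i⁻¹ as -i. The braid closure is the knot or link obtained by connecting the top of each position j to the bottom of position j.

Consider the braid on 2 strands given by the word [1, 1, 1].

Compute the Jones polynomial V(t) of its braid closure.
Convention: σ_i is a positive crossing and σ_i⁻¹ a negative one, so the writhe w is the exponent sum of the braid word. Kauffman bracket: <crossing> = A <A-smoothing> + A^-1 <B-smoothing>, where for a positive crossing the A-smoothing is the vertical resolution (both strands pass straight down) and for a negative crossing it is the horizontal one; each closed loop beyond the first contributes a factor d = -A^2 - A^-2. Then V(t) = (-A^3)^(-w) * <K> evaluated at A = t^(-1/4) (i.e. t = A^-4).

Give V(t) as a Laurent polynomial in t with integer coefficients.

Braid: s1 s1 s1 on 2 strands, 3 crossings.
Writhe w = (#positive) - (#negative) = 3 - 0 = 3.
State-sum expansion of <K>. There are 2^3 = 8 states.
For each crossing: s=0 is the vertical smoothing, s=1 horizontal. Crossing k contributes A^(sign_k * (1 - 2*s_k)); loop factor d = -A^2 - A^-2.
  state 000: A-exp=+3, loops=2, term = A^3 * d^1
  state 001: A-exp=+1, loops=1, term = A^1 * d^0
  state 010: A-exp=+1, loops=1, term = A^1 * d^0
  state 011: A-exp=-1, loops=2, term = A^-1 * d^1
  state 100: A-exp=+1, loops=1, term = A^1 * d^0
  state 101: A-exp=-1, loops=2, term = A^-1 * d^1
  state 110: A-exp=-1, loops=2, term = A^-1 * d^1
  state 111: A-exp=-3, loops=3, term = A^-3 * d^2
Collect the terms by A-exponent (count of states per loop number):
Powers of d = -A^2 - A^-2: d^2 = A^4 + 2 + A^-4.
  A^3 * (d) = -A^5 - A
  A^1 * (3) = 3*A
  A^-1 * (3*d) = -3*A - 3*A^-3
  A^-3 * (d^2) = A + 2*A^-3 + A^-7
Summing the groups: <K> = -A^5 - A^-3 + A^-7
Normalise by the writhe: (-A^3)^(-w) = (-A^3)^(-3) = -A^-9, so f(A) = -A^-9 * <K> = A^-4 + A^-12 - A^-16.
Substitute A = t^(-1/4), i.e. A^e → t^(-e/4): V(t) = -t^4 + t^3 + t

Answer: -t^4 + t^3 + t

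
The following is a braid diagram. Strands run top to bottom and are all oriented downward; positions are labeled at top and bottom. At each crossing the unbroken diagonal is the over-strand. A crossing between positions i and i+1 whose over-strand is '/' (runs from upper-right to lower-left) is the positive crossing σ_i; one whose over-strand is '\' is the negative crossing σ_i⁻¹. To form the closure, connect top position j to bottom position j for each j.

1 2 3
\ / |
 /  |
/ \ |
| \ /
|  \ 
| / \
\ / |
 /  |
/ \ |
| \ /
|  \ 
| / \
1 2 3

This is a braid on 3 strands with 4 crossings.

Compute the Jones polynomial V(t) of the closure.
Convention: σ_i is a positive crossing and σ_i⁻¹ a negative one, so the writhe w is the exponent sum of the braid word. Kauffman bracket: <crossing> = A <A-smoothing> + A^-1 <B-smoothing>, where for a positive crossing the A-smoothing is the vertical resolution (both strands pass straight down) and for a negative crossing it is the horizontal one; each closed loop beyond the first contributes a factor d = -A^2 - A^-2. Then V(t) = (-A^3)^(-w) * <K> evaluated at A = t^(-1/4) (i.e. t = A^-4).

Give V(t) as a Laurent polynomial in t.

t^2 - t + 1 - t^-1 + t^-2

Derivation:
Reading the diagram top to bottom ('/'-over between positions i,i+1 = s_i, '\'-over = s_i^-1): braid word = s1 s2^-1 s1 s2^-1.
Braid: s1 s2^-1 s1 s2^-1 on 3 strands, 4 crossings.
Writhe w = (#positive) - (#negative) = 2 - 2 = 0.
State-sum expansion of <K>. There are 2^4 = 16 states.
Each crossing splits two ways (0=vertical, 1=horizontal). The state's weight is A^(#A-smoothings - #B-smoothings) * d^(loops - 1).
  state 0000: A-exp=+0, loops=3, term = A^0 * d^2
  state 0001: A-exp=+2, loops=2, term = A^2 * d^1
  state 0010: A-exp=-2, loops=2, term = A^-2 * d^1
  state 0011: A-exp=+0, loops=1, term = A^0 * d^0
  state 0100: A-exp=+2, loops=2, term = A^2 * d^1
  state 0101: A-exp=+4, loops=3, term = A^4 * d^2
  state 0110: A-exp=+0, loops=1, term = A^0 * d^0
  state 0111: A-exp=+2, loops=2, term = A^2 * d^1
  state 1000: A-exp=-2, loops=2, term = A^-2 * d^1
  state 1001: A-exp=+0, loops=1, term = A^0 * d^0
  state 1010: A-exp=-4, loops=3, term = A^-4 * d^2
  state 1011: A-exp=-2, loops=2, term = A^-2 * d^1
  state 1100: A-exp=+0, loops=1, term = A^0 * d^0
  state 1101: A-exp=+2, loops=2, term = A^2 * d^1
  state 1110: A-exp=-2, loops=2, term = A^-2 * d^1
  state 1111: A-exp=+0, loops=1, term = A^0 * d^0
Collect the terms by A-exponent (count of states per loop number):
Powers of d = -A^2 - A^-2: d^2 = A^4 + 2 + A^-4.
  A^4 * (d^2) = A^8 + 2*A^4 + 1
  A^2 * (4*d) = -4*A^4 - 4
  A^0 * (5 + d^2) = A^4 + 7 + A^-4
  A^-2 * (4*d) = -4 - 4*A^-4
  A^-4 * (d^2) = 1 + 2*A^-4 + A^-8
Summing the groups: <K> = A^8 - A^4 + 1 - A^-4 + A^-8
Normalise by the writhe: (-A^3)^(-w) = (-A^3)^(0) = 1, so f(A) = 1 * <K> = A^8 - A^4 + 1 - A^-4 + A^-8.
Substitute A = t^(-1/4), i.e. A^e → t^(-e/4): V(t) = t^2 - t + 1 - t^-1 + t^-2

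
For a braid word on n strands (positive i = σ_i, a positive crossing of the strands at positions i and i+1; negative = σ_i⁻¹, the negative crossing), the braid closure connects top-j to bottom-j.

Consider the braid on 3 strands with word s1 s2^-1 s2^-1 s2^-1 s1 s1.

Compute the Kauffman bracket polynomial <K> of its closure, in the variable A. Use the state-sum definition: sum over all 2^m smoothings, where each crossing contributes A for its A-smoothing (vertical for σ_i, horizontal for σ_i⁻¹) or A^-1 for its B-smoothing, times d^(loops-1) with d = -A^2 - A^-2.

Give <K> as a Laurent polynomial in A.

Braid: s1 s2^-1 s2^-1 s2^-1 s1 s1 on 3 strands, 6 crossings.
Writhe w = (#positive) - (#negative) = 3 - 3 = 0.
Computing the Kauffman bracket via state sum. There are 2^6 = 64 states.
Smooth each crossing (0=||, 1=⌣⌢); contribution A^(Σ sign_k(1-2s_k)) * d^(L-1).
Tabulate the states by total A-exponent and number of loops L (A-exp: L × count):
  A^6: L=4 ×1
  A^4: L=3 ×6
  A^2: L=2 ×12, L=4 ×3
  A^0: L=1 ×9, L=3 ×10, L=5 ×1
  A^-2: L=2 ×12, L=4 ×3
  A^-4: L=3 ×6
  A^-6: L=4 ×1
Each group contributes A^e * Σ count * d^(L-1):
Powers of d = -A^2 - A^-2: d^2 = A^4 + 2 + A^-4; d^3 = -A^6 - 3*A^2 - 3*A^-2 - A^-6; d^4 = A^8 + 4*A^4 + 6 + 4*A^-4 + A^-8.
  A^6 * (d^3) = -A^12 - 3*A^8 - 3*A^4 - 1
  A^4 * (6*d^2) = 6*A^8 + 12*A^4 + 6
  A^2 * (12*d + 3*d^3) = -3*A^8 - 21*A^4 - 21 - 3*A^-4
  A^0 * (9 + 10*d^2 + d^4) = A^8 + 14*A^4 + 35 + 14*A^-4 + A^-8
  A^-2 * (12*d + 3*d^3) = -3*A^4 - 21 - 21*A^-4 - 3*A^-8
  A^-4 * (6*d^2) = 6 + 12*A^-4 + 6*A^-8
  A^-6 * (d^3) = -1 - 3*A^-4 - 3*A^-8 - A^-12
Summing the groups: <K> = -A^12 + A^8 - A^4 + 3 - A^-4 + A^-8 - A^-12

Answer: -A^12 + A^8 - A^4 + 3 - A^-4 + A^-8 - A^-12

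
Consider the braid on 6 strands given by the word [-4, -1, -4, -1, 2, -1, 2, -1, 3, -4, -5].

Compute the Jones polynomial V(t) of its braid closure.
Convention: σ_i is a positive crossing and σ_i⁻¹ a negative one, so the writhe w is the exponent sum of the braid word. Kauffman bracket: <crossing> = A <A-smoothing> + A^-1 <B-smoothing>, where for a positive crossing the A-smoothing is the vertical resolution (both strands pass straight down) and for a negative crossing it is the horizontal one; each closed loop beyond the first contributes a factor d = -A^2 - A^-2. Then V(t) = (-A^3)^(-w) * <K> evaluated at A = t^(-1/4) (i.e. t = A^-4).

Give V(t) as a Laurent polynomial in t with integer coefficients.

1 - t^-1 + 3*t^-2 - 4*t^-3 + 5*t^-4 - 6*t^-5 + 5*t^-6 - 4*t^-7 + 3*t^-8 - t^-9

Derivation:
The presented braid s4^-1 s1^-1 s4^-1 s1^-1 s2 s1^-1 s2 s1^-1 s3 s4^-1 s5^-1 on 6 strands reduces by inverse Markov moves (closure unchanged at each step):
  Destabilize: the word has the form β·s5^-1 where s5^-1 occurs only as the final letter (β ∈ B_5); drop it and the last strand → 5 strands.
Reduced to β = s4^-1 s1^-1 s4^-1 s1^-1 s2 s1^-1 s2 s1^-1 s3 s4^-1 on 5 strands, 10 crossings.
Compute on β:
Braid: s4^-1 s1^-1 s4^-1 s1^-1 s2 s1^-1 s2 s1^-1 s3 s4^-1 on 5 strands, 10 crossings.
Writhe w = (#positive) - (#negative) = 3 - 7 = -4.
State-sum expansion of <K>. There are 2^10 = 1024 states.
For each crossing: s=0 is the vertical smoothing, s=1 horizontal. Crossing k contributes A^(sign_k * (1 - 2*s_k)); loop factor d = -A^2 - A^-2.
Tabulate the states by total A-exponent and number of loops L (A-exp: L × count):
  A^10: L=8 ×1
  A^8: L=7 ×10
  A^6: L=6 ×45
  A^4: L=5 ×118, L=7 ×2
  A^2: L=4 ×195, L=6 ×15
  A^0: L=3 ×203, L=5 ×49
  A^-2: L=2 ×123, L=4 ×85, L=6 ×2
  A^-4: L=1 ×33, L=3 ×78, L=5 ×9
  A^-6: L=2 ×29, L=4 ×16
  A^-8: L=3 ×9, L=5 ×1
  A^-10: L=4 ×1
Each group contributes A^e * Σ count * d^(L-1):
Powers of d = -A^2 - A^-2: d^2 = A^4 + 2 + A^-4; d^3 = -A^6 - 3*A^2 - 3*A^-2 - A^-6; d^4 = A^8 + 4*A^4 + 6 + 4*A^-4 + A^-8; d^5 = -A^10 - 5*A^6 - 10*A^2 - 10*A^-2 - 5*A^-6 - A^-10; d^6 = A^12 + 6*A^8 + 15*A^4 + 20 + 15*A^-4 + 6*A^-8 + A^-12; d^7 = -A^14 - 7*A^10 - 21*A^6 - 35*A^2 - 35*A^-2 - 21*A^-6 - 7*A^-10 - A^-14.
  A^10 * (d^7) = -A^24 - 7*A^20 - 21*A^16 - 35*A^12 - 35*A^8 - 21*A^4 - 7 - A^-4
  A^8 * (10*d^6) = 10*A^20 + 60*A^16 + 150*A^12 + 200*A^8 + 150*A^4 + 60 + 10*A^-4
  A^6 * (45*d^5) = -45*A^16 - 225*A^12 - 450*A^8 - 450*A^4 - 225 - 45*A^-4
  A^4 * (118*d^4 + 2*d^6) = 2*A^16 + 130*A^12 + 502*A^8 + 748*A^4 + 502 + 130*A^-4 + 2*A^-8
  A^2 * (195*d^3 + 15*d^5) = -15*A^12 - 270*A^8 - 735*A^4 - 735 - 270*A^-4 - 15*A^-8
  A^0 * (203*d^2 + 49*d^4) = 49*A^8 + 399*A^4 + 700 + 399*A^-4 + 49*A^-8
  A^-2 * (123*d + 85*d^3 + 2*d^5) = -2*A^8 - 95*A^4 - 398 - 398*A^-4 - 95*A^-8 - 2*A^-12
  A^-4 * (33 + 78*d^2 + 9*d^4) = 9*A^4 + 114 + 243*A^-4 + 114*A^-8 + 9*A^-12
  A^-6 * (29*d + 16*d^3) = -16 - 77*A^-4 - 77*A^-8 - 16*A^-12
  A^-8 * (9*d^2 + d^4) = 1 + 13*A^-4 + 24*A^-8 + 13*A^-12 + A^-16
  A^-10 * (d^3) = -A^-4 - 3*A^-8 - 3*A^-12 - A^-16
Summing the groups: <K> = -A^24 + 3*A^20 - 4*A^16 + 5*A^12 - 6*A^8 + 5*A^4 - 4 + 3*A^-4 - A^-8 + A^-12
Normalise by the writhe: (-A^3)^(-w) = (-A^3)^(4) = A^12, so f(A) = A^12 * <K> = -A^36 + 3*A^32 - 4*A^28 + 5*A^24 - 6*A^20 + 5*A^16 - 4*A^12 + 3*A^8 - A^4 + 1.
Substitute A = t^(-1/4), i.e. A^e → t^(-e/4): V(t) = 1 - t^-1 + 3*t^-2 - 4*t^-3 + 5*t^-4 - 6*t^-5 + 5*t^-6 - 4*t^-7 + 3*t^-8 - t^-9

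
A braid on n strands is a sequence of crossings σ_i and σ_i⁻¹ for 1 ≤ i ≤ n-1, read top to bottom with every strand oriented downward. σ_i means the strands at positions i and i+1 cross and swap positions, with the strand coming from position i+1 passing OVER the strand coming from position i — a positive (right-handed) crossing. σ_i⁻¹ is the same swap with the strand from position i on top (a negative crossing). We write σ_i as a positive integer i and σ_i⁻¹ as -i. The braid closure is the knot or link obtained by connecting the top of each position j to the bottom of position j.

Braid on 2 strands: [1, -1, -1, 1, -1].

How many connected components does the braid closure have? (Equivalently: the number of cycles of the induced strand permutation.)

Track the strand permutation on 2 strands, starting from identity.
  step 1: s1 swaps positions 1,2 -> [2 1]
  step 2: s1^-1 swaps positions 1,2 -> [1 2]
  step 3: s1^-1 swaps positions 1,2 -> [2 1]
  step 4: s1 swaps positions 1,2 -> [1 2]
  step 5: s1^-1 swaps positions 1,2 -> [2 1]
Final permutation (position -> original strand): [2 1]
Closure components = cycle count of this permutation = 1.

Answer: 1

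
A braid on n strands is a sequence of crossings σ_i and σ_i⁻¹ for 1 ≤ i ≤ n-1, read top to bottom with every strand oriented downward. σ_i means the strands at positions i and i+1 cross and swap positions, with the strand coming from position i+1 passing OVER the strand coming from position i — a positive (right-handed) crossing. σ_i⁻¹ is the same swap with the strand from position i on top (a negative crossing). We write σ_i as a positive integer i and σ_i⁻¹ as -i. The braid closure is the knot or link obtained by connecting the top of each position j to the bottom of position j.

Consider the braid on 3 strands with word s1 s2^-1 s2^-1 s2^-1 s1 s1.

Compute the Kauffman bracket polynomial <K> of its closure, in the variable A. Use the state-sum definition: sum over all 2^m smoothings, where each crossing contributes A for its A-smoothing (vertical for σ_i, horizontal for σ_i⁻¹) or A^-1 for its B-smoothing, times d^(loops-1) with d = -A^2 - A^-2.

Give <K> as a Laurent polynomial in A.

Braid: s1 s2^-1 s2^-1 s2^-1 s1 s1 on 3 strands, 6 crossings.
Writhe w = (#positive) - (#negative) = 3 - 3 = 0.
Computing the Kauffman bracket via state sum. There are 2^6 = 64 states.
Smooth each crossing (0=||, 1=⌣⌢); contribution A^(Σ sign_k(1-2s_k)) * d^(L-1).
Tabulate the states by total A-exponent and number of loops L (A-exp: L × count):
  A^6: L=4 ×1
  A^4: L=3 ×6
  A^2: L=2 ×12, L=4 ×3
  A^0: L=1 ×9, L=3 ×10, L=5 ×1
  A^-2: L=2 ×12, L=4 ×3
  A^-4: L=3 ×6
  A^-6: L=4 ×1
Each group contributes A^e * Σ count * d^(L-1):
Powers of d = -A^2 - A^-2: d^2 = A^4 + 2 + A^-4; d^3 = -A^6 - 3*A^2 - 3*A^-2 - A^-6; d^4 = A^8 + 4*A^4 + 6 + 4*A^-4 + A^-8.
  A^6 * (d^3) = -A^12 - 3*A^8 - 3*A^4 - 1
  A^4 * (6*d^2) = 6*A^8 + 12*A^4 + 6
  A^2 * (12*d + 3*d^3) = -3*A^8 - 21*A^4 - 21 - 3*A^-4
  A^0 * (9 + 10*d^2 + d^4) = A^8 + 14*A^4 + 35 + 14*A^-4 + A^-8
  A^-2 * (12*d + 3*d^3) = -3*A^4 - 21 - 21*A^-4 - 3*A^-8
  A^-4 * (6*d^2) = 6 + 12*A^-4 + 6*A^-8
  A^-6 * (d^3) = -1 - 3*A^-4 - 3*A^-8 - A^-12
Summing the groups: <K> = -A^12 + A^8 - A^4 + 3 - A^-4 + A^-8 - A^-12

Answer: -A^12 + A^8 - A^4 + 3 - A^-4 + A^-8 - A^-12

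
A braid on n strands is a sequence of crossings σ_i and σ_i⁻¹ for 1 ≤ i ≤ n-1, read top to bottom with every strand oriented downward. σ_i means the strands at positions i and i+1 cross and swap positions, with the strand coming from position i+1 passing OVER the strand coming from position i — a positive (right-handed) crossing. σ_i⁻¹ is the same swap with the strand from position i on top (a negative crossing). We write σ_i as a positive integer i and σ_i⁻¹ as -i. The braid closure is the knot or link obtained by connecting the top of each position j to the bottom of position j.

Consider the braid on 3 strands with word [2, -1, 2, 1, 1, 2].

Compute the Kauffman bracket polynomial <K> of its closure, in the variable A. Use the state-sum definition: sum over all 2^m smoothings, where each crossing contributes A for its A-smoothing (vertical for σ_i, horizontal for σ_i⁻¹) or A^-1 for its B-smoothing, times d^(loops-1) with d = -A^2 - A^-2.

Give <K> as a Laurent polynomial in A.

A^8 - A^4 + 2 - A^-4 + A^-8 - A^-12

Derivation:
Braid: s2 s1^-1 s2 s1 s1 s2 on 3 strands, 6 crossings.
Writhe w = (#positive) - (#negative) = 5 - 1 = 4.
State-sum expansion of <K>. There are 2^6 = 64 states.
For each crossing: s=0 is the vertical smoothing, s=1 horizontal. Crossing k contributes A^(sign_k * (1 - 2*s_k)); loop factor d = -A^2 - A^-2.
Tabulate the states by total A-exponent and number of loops L (A-exp: L × count):
  A^6: L=2 ×1
  A^4: L=1 ×3, L=3 ×3
  A^2: L=2 ×14, L=4 ×1
  A^0: L=1 ×10, L=3 ×10
  A^-2: L=2 ×13, L=4 ×2
  A^-4: L=3 ×6
  A^-6: L=4 ×1
Each group contributes A^e * Σ count * d^(L-1):
Powers of d = -A^2 - A^-2: d^2 = A^4 + 2 + A^-4; d^3 = -A^6 - 3*A^2 - 3*A^-2 - A^-6.
  A^6 * (d) = -A^8 - A^4
  A^4 * (3 + 3*d^2) = 3*A^8 + 9*A^4 + 3
  A^2 * (14*d + d^3) = -A^8 - 17*A^4 - 17 - A^-4
  A^0 * (10 + 10*d^2) = 10*A^4 + 30 + 10*A^-4
  A^-2 * (13*d + 2*d^3) = -2*A^4 - 19 - 19*A^-4 - 2*A^-8
  A^-4 * (6*d^2) = 6 + 12*A^-4 + 6*A^-8
  A^-6 * (d^3) = -1 - 3*A^-4 - 3*A^-8 - A^-12
Summing the groups: <K> = A^8 - A^4 + 2 - A^-4 + A^-8 - A^-12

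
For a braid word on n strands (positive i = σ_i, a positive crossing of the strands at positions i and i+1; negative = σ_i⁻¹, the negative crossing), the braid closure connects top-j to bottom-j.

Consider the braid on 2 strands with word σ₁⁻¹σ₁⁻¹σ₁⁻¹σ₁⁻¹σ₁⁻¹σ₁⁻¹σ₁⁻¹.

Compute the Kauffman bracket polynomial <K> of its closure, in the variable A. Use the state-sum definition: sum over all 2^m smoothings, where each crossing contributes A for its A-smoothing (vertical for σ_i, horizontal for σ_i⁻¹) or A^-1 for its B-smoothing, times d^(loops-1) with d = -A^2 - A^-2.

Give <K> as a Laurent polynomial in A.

Braid: s1^-1 s1^-1 s1^-1 s1^-1 s1^-1 s1^-1 s1^-1 on 2 strands, 7 crossings.
Writhe w = (#positive) - (#negative) = 0 - 7 = -7.
Computing the Kauffman bracket via state sum. There are 2^7 = 128 states.
For each crossing: s=0 is the vertical smoothing, s=1 horizontal. Crossing k contributes A^(sign_k * (1 - 2*s_k)); loop factor d = -A^2 - A^-2.
Tabulate the states by total A-exponent and number of loops L (A-exp: L × count):
  A^7: L=7 ×1
  A^5: L=6 ×7
  A^3: L=5 ×21
  A^1: L=4 ×35
  A^-1: L=3 ×35
  A^-3: L=2 ×21
  A^-5: L=1 ×7
  A^-7: L=2 ×1
Each group contributes A^e * Σ count * d^(L-1):
Powers of d = -A^2 - A^-2: d^2 = A^4 + 2 + A^-4; d^3 = -A^6 - 3*A^2 - 3*A^-2 - A^-6; d^4 = A^8 + 4*A^4 + 6 + 4*A^-4 + A^-8; d^5 = -A^10 - 5*A^6 - 10*A^2 - 10*A^-2 - 5*A^-6 - A^-10; d^6 = A^12 + 6*A^8 + 15*A^4 + 20 + 15*A^-4 + 6*A^-8 + A^-12.
  A^7 * (d^6) = A^19 + 6*A^15 + 15*A^11 + 20*A^7 + 15*A^3 + 6*A^-1 + A^-5
  A^5 * (7*d^5) = -7*A^15 - 35*A^11 - 70*A^7 - 70*A^3 - 35*A^-1 - 7*A^-5
  A^3 * (21*d^4) = 21*A^11 + 84*A^7 + 126*A^3 + 84*A^-1 + 21*A^-5
  A^1 * (35*d^3) = -35*A^7 - 105*A^3 - 105*A^-1 - 35*A^-5
  A^-1 * (35*d^2) = 35*A^3 + 70*A^-1 + 35*A^-5
  A^-3 * (21*d) = -21*A^-1 - 21*A^-5
  A^-5 * (7) = 7*A^-5
  A^-7 * (d) = -A^-5 - A^-9
Summing the groups: <K> = A^19 - A^15 + A^11 - A^7 + A^3 - A^-1 - A^-9

Answer: A^19 - A^15 + A^11 - A^7 + A^3 - A^-1 - A^-9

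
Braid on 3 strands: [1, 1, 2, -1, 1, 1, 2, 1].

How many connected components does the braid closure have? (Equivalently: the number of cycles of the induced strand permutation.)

1

Derivation:
Track the strand permutation on 3 strands, starting from identity.
  step 1: s1 swaps positions 1,2 -> [2 1 3]
  step 2: s1 swaps positions 1,2 -> [1 2 3]
  step 3: s2 swaps positions 2,3 -> [1 3 2]
  step 4: s1^-1 swaps positions 1,2 -> [3 1 2]
  step 5: s1 swaps positions 1,2 -> [1 3 2]
  step 6: s1 swaps positions 1,2 -> [3 1 2]
  step 7: s2 swaps positions 2,3 -> [3 2 1]
  step 8: s1 swaps positions 1,2 -> [2 3 1]
Final permutation (position -> original strand): [2 3 1]
Closure components = cycle count of this permutation = 1.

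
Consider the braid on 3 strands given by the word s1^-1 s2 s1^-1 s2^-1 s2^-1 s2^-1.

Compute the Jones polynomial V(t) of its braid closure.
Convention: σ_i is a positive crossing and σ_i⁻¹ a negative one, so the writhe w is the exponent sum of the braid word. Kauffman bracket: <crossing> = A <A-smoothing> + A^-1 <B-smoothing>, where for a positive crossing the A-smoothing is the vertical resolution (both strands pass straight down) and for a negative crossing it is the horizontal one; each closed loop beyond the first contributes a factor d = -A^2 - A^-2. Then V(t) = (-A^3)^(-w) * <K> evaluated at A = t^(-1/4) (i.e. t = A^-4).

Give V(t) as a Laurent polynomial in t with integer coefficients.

t^-1 - t^-2 + 2*t^-3 - t^-4 + t^-5 - t^-6

Derivation:
Braid: s1^-1 s2 s1^-1 s2^-1 s2^-1 s2^-1 on 3 strands, 6 crossings.
Writhe w = (#positive) - (#negative) = 1 - 5 = -4.
Enumerate smoothing states for the bracket polynomial. There are 2^6 = 64 states.
Each crossing splits two ways (0=vertical, 1=horizontal). The state's weight is A^(#A-smoothings - #B-smoothings) * d^(loops - 1).
Tabulate the states by total A-exponent and number of loops L (A-exp: L × count):
  A^6: L=4 ×1
  A^4: L=3 ×6
  A^2: L=2 ×12, L=4 ×3
  A^0: L=1 ×9, L=3 ×10, L=5 ×1
  A^-2: L=2 ×12, L=4 ×3
  A^-4: L=1 ×2, L=3 ×4
  A^-6: L=2 ×1
Each group contributes A^e * Σ count * d^(L-1):
Powers of d = -A^2 - A^-2: d^2 = A^4 + 2 + A^-4; d^3 = -A^6 - 3*A^2 - 3*A^-2 - A^-6; d^4 = A^8 + 4*A^4 + 6 + 4*A^-4 + A^-8.
  A^6 * (d^3) = -A^12 - 3*A^8 - 3*A^4 - 1
  A^4 * (6*d^2) = 6*A^8 + 12*A^4 + 6
  A^2 * (12*d + 3*d^3) = -3*A^8 - 21*A^4 - 21 - 3*A^-4
  A^0 * (9 + 10*d^2 + d^4) = A^8 + 14*A^4 + 35 + 14*A^-4 + A^-8
  A^-2 * (12*d + 3*d^3) = -3*A^4 - 21 - 21*A^-4 - 3*A^-8
  A^-4 * (2 + 4*d^2) = 4 + 10*A^-4 + 4*A^-8
  A^-6 * (d) = -A^-4 - A^-8
Summing the groups: <K> = -A^12 + A^8 - A^4 + 2 - A^-4 + A^-8
Normalise by the writhe: (-A^3)^(-w) = (-A^3)^(4) = A^12, so f(A) = A^12 * <K> = -A^24 + A^20 - A^16 + 2*A^12 - A^8 + A^4.
Substitute A = t^(-1/4), i.e. A^e → t^(-e/4): V(t) = t^-1 - t^-2 + 2*t^-3 - t^-4 + t^-5 - t^-6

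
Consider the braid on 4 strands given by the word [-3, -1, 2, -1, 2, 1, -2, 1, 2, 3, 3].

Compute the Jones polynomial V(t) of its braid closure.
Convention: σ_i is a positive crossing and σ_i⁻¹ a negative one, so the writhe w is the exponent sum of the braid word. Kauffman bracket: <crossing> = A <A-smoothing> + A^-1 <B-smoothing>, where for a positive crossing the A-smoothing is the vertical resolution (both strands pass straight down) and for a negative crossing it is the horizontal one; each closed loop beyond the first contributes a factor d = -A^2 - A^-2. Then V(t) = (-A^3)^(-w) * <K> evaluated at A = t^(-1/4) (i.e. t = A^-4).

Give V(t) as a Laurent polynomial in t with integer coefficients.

The presented braid s3^-1 s1^-1 s2 s1^-1 s2 s1 s2^-1 s1 s2 s3 s3 on 4 strands reduces by inverse Markov moves (closure unchanged at each step):
  Deconjugate: the word is γ·β·γ⁻¹ with γ = s3^-1 (prefix) and γ⁻¹ = s3 (suffix); strip both.
  Destabilize: the word has the form β·s3 where s3 occurs only as the final letter (β ∈ B_3); drop it and the last strand → 3 strands.
Reduced to β = s1^-1 s2 s1^-1 s2 s1 s2^-1 s1 s2 on 3 strands, 8 crossings.
Compute on β:
Braid: s1^-1 s2 s1^-1 s2 s1 s2^-1 s1 s2 on 3 strands, 8 crossings.
Writhe w = (#positive) - (#negative) = 5 - 3 = 2.
Computing the Kauffman bracket via state sum. There are 2^8 = 256 states.
For each crossing: s=0 is the vertical smoothing, s=1 horizontal. Crossing k contributes A^(sign_k * (1 - 2*s_k)); loop factor d = -A^2 - A^-2.
Tabulate the states by total A-exponent and number of loops L (A-exp: L × count):
  A^8: L=2 ×1
  A^6: L=1 ×3, L=3 ×5
  A^4: L=2 ×22, L=4 ×6
  A^2: L=1 ×18, L=3 ×37, L=5 ×1
  A^0: L=2 ×58, L=4 ×12
  A^-2: L=1 ×24, L=3 ×31, L=5 ×1
  A^-4: L=2 ×23, L=4 ×5
  A^-6: L=3 ×8
  A^-8: L=4 ×1
Each group contributes A^e * Σ count * d^(L-1):
Powers of d = -A^2 - A^-2: d^2 = A^4 + 2 + A^-4; d^3 = -A^6 - 3*A^2 - 3*A^-2 - A^-6; d^4 = A^8 + 4*A^4 + 6 + 4*A^-4 + A^-8.
  A^8 * (d) = -A^10 - A^6
  A^6 * (3 + 5*d^2) = 5*A^10 + 13*A^6 + 5*A^2
  A^4 * (22*d + 6*d^3) = -6*A^10 - 40*A^6 - 40*A^2 - 6*A^-2
  A^2 * (18 + 37*d^2 + d^4) = A^10 + 41*A^6 + 98*A^2 + 41*A^-2 + A^-6
  A^0 * (58*d + 12*d^3) = -12*A^6 - 94*A^2 - 94*A^-2 - 12*A^-6
  A^-2 * (24 + 31*d^2 + d^4) = A^6 + 35*A^2 + 92*A^-2 + 35*A^-6 + A^-10
  A^-4 * (23*d + 5*d^3) = -5*A^2 - 38*A^-2 - 38*A^-6 - 5*A^-10
  A^-6 * (8*d^2) = 8*A^-2 + 16*A^-6 + 8*A^-10
  A^-8 * (d^3) = -A^-2 - 3*A^-6 - 3*A^-10 - A^-14
Summing the groups: <K> = -A^10 + 2*A^6 - A^2 + 2*A^-2 - A^-6 + A^-10 - A^-14
Normalise by the writhe: (-A^3)^(-w) = (-A^3)^(-2) = A^-6, so f(A) = A^-6 * <K> = -A^4 + 2 - A^-4 + 2*A^-8 - A^-12 + A^-16 - A^-20.
Substitute A = t^(-1/4), i.e. A^e → t^(-e/4): V(t) = -t^5 + t^4 - t^3 + 2*t^2 - t + 2 - t^-1

Answer: -t^5 + t^4 - t^3 + 2*t^2 - t + 2 - t^-1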